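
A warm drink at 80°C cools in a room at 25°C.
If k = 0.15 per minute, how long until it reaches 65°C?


From T(t) = T_a + (T₀ - T_a)e^(-kt), set T(t) = 65:
(65 - 25) / (80 - 25) = e^(-0.15t), so t = -ln(0.727)/0.15 ≈ 2.1 minutes.


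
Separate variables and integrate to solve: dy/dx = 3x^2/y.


Separate variables: y dy = 3x^2 dx.
Integrate both sides: y²/2 = x^3 + C₀.
Multiply by 2: y² = 2x^3 + C.


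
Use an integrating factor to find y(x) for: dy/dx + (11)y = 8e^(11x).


P(x) = 11 ⇒ μ = e^(11x).
(μ y)' = 8e^(22x) ⇒ μ y = (8/22)e^(22x) + C.
Divide by μ: y = (4/11)e^(11x) + Ce^(-11x).


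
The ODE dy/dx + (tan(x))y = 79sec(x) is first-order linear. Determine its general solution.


P(x) = tan(x) ⇒ μ = e^(∫tan(x)dx) = sec(x).
(sec(x) y)' = 79sec²(x) ⇒ sec(x) y = 79tan(x) + C.
Multiply by cos(x): y = 79sin(x) + C·cos(x).


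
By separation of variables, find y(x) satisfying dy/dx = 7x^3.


Integrate both sides with respect to x: y = ∫ 7x^3 dx = (7/4)x^4 + C.


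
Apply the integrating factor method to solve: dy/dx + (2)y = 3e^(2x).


P(x) = 2 ⇒ μ = e^(2x).
(μ y)' = 3e^(4x) ⇒ μ y = (3/4)e^(4x) + C.
Divide by μ: y = (3/4)e^(2x) + Ce^(-2x).


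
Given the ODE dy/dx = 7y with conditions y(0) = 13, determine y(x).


General solution of y' = 7y is y = Ce^(7x).
Apply y(0) = 13: C = 13.
Particular solution: y = 13e^(7x).


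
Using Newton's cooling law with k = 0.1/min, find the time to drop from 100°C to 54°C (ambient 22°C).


From T(t) = T_a + (T₀ - T_a)e^(-kt), set T(t) = 54:
(54 - 22) / (100 - 22) = e^(-0.1t), so t = -ln(0.410)/0.1 ≈ 8.9 minutes.


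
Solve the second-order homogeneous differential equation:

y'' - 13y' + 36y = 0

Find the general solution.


Characteristic equation: r² - 13r + 36 = 0.
Factor: (r - 4)(r - 9) = 0 ⇒ r = 4, 9 (distinct real).
General solution: y = C₁e^(4x) + C₂e^(9x).


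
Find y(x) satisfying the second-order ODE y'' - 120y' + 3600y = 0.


Characteristic equation: r² - 120r + 3600 = 0, i.e. (r - 60)² = 0.
Repeated root r = 60; include an x factor for the second linearly independent solution.
General solution: y = (C₁ + C₂x)e^(60x).


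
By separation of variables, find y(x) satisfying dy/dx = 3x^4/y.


Separate variables: y dy = 3x^4 dx.
Integrate both sides: y²/2 = (3/5)x^5 + C₀.
Multiply by 2: y² = (6/5)x^5 + C.


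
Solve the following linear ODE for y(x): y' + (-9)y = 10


P(x) = -9 ⇒ μ = e^(-9x).
(μ y)' = 10e^(-9x) ⇒ μ y = -(10/9)e^(-9x) + C.
Divide by μ: y = -10/9 + Ce^(9x).


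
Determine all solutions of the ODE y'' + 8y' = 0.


Characteristic equation: r² + 8r = 0.
Factor: (r - 0)(r + 8) = 0 ⇒ r = 0, -8 (distinct real).
General solution: y = C₁ + C₂e^(-8x).


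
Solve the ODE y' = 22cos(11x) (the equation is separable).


g(y) = 1, so integrate directly: y = ∫ 22cos(11x) dx = 2sin(11x) + C.


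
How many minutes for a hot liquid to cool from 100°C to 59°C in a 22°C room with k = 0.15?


From T(t) = T_a + (T₀ - T_a)e^(-kt), set T(t) = 59:
(59 - 22) / (100 - 22) = e^(-0.15t), so t = -ln(0.474)/0.15 ≈ 5.0 minutes.


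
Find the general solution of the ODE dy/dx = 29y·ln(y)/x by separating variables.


Separate: dy/[y ln(y)] = 29 dx/x.
Substitute u = ln(y): du/u = 29 dx/x.
Integrate: ln|ln(y)| = 29ln|x| + C₀, hence ln(y) = C·x^29.


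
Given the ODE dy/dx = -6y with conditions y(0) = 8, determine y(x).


General solution of y' = -6y is y = Ce^(-6x).
Apply y(0) = 8: C = 8.
Particular solution: y = 8e^(-6x).


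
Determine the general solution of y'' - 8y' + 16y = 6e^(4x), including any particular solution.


Characteristic polynomial (r - 4)² = 0; repeated root r = 4.
y_h = (C₁ + C₂x)e^(4x). Forcing matches the repeated root (resonance), so try y_p = Ax² e^(4x).
Substitute and solve for A: 2A = 6, so A = 3.
General solution: y = (C₁ + C₂x + 3x²)e^(4x).


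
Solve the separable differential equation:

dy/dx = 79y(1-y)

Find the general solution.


Separate: dy/[y(1-y)] = 79 dx.
Partial fractions: 1/[y(1-y)] = 1/y + 1/(1-y).
Integrate: ln|y/(1-y)| = 79x + C₀.
Solve for y: y = 1/(1 + Ce^(-79x)).


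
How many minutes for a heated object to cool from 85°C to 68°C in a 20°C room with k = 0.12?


From T(t) = T_a + (T₀ - T_a)e^(-kt), set T(t) = 68:
(68 - 20) / (85 - 20) = e^(-0.12t), so t = -ln(0.738)/0.12 ≈ 2.5 minutes.


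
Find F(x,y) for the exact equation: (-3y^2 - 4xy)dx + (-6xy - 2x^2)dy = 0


Check exactness: ∂M/∂y = -6y - 4x and ∂N/∂x = -6y - 4x; equal, so the equation is exact.
Integrate M with respect to x (treating y as constant): ∫M dx = -3xy^2 - 2x^2y + h(y).
Differentiate w.r.t. y and set equal to N: all terms match, so h'(y) = 0 and h is a constant absorbed into C.
General solution: -3xy^2 - 2x^2y = C.


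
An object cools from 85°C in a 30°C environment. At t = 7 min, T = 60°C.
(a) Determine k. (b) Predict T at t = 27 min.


Newton's law: T(t) = T_a + (T₀ - T_a)e^(-kt).
(a) Use T(7) = 60: (60 - 30)/(85 - 30) = e^(-k·7), so k = -ln(0.545)/7 ≈ 0.0866.
(b) Apply k to t = 27: T(27) = 30 + (55)e^(-2.338) ≈ 35.3°C.


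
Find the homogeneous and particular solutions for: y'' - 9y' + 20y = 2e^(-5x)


Characteristic roots of r² - 9r + 20 = 0 are 5, 4.
y_h = C₁e^(5x) + C₂e^(4x).
Forcing exponent -5 is not a characteristic root; try y_p = Ae^(-5x).
Substitute: A·(25 + (-9)·-5 + (20)) = A·90 = 2, so A = 1/45.
General solution: y = C₁e^(5x) + C₂e^(4x) + (1/45)e^(-5x).


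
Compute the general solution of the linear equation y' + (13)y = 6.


P(x) = 13, Q(x) = 6; integrating factor μ = e^(13x).
(μ y)' = 6e^(13x) ⇒ μ y = (6/13)e^(13x) + C.
Divide by μ: y = 6/13 + Ce^(-13x).


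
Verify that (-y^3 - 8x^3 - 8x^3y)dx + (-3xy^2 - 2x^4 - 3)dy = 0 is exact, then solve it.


Check exactness: ∂M/∂y = -3y^2 - 8x^3 and ∂N/∂x = -3y^2 - 8x^3; equal, so the equation is exact.
Integrate M with respect to x (treating y as constant): ∫M dx = -xy^3 - 2x^4 - 2x^4y + h(y).
Differentiate w.r.t. y and set equal to N: the x-dependent terms already match, leaving h'(y) = -3. Integrate: h(y) = -3y.
So F(x,y) = -xy^3 - 2x^4 - 2x^4y - 3y.
General solution: -xy^3 - 2x^4 - 2x^4y - 3y = C.


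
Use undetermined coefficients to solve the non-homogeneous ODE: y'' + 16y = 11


Homogeneous part: r² + 16 = 0 ⇒ r = ±4i, so y_h = C₁cos(4x) + C₂sin(4x).
Try constant y_p = A; plug in: 16A = 11 ⇒ A = 11/16.
General solution: y = C₁cos(4x) + C₂sin(4x) + 11/16.


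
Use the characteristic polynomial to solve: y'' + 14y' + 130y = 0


Characteristic equation: r² + 14r + 130 = 0.
Discriminant is negative; roots r = -7 ± 9i (complex conjugate pair).
General solution uses e^(α x)(C₁ cos(β x) + C₂ sin(β x)): y = e^(-7x)(C₁cos(9x) + C₂sin(9x)).


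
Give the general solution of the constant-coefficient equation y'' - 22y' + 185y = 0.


Characteristic equation: r² - 22r + 185 = 0.
Discriminant is negative; roots r = 11 ± 8i (complex conjugate pair).
General solution uses e^(α x)(C₁ cos(β x) + C₂ sin(β x)): y = e^(11x)(C₁cos(8x) + C₂sin(8x)).


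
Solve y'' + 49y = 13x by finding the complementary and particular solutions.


Homogeneous: r² + 49 = 0 ⇒ r = ±7i, y_h = C₁cos(7x) + C₂sin(7x).
Polynomial forcing; try y_p = Ax + B. Then y_p'' + 49 y_p = 49(Ax + B) = 13x, so B = 0 and A = 13/49.
General solution: y = C₁cos(7x) + C₂sin(7x) + (13/49)x.


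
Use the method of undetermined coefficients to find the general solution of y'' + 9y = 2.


Homogeneous part: r² + 9 = 0 ⇒ r = ±3i, so y_h = C₁cos(3x) + C₂sin(3x).
Try constant y_p = A; plug in: 9A = 2 ⇒ A = 2/9.
General solution: y = C₁cos(3x) + C₂sin(3x) + 2/9.


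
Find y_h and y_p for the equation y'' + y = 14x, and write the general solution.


Homogeneous: r² + 1 = 0 ⇒ r = ±1i, y_h = C₁cos(x) + C₂sin(x).
Polynomial forcing; try y_p = Ax + B. Then y_p'' + 1 y_p = 1(Ax + B) = 14x, so B = 0 and A = 14.
General solution: y = C₁cos(x) + C₂sin(x) + 14x.


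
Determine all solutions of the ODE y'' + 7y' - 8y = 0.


Characteristic equation: r² + 7r - 8 = 0.
Factor: (r - 1)(r + 8) = 0 ⇒ r = 1, -8 (distinct real).
General solution: y = C₁e^(x) + C₂e^(-8x).


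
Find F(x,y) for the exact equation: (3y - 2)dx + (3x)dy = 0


Check exactness: ∂M/∂y = 3 and ∂N/∂x = 3; equal, so the equation is exact.
Integrate M with respect to x (treating y as constant): ∫M dx = 3xy - 2x + h(y).
Differentiate w.r.t. y and set equal to N: all terms match, so h'(y) = 0 and h is a constant absorbed into C.
General solution: 3xy - 2x = C.


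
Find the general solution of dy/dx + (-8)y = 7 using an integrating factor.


P(x) = -8 ⇒ μ = e^(-8x).
(μ y)' = 7e^(-8x) ⇒ μ y = -(7/8)e^(-8x) + C.
Divide by μ: y = -7/8 + Ce^(8x).


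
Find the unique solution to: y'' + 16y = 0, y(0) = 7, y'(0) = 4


Characteristic roots of r² + 16 = 0 are ±4i, so y = C₁cos(4x) + C₂sin(4x).
Apply y(0) = 7: C₁ = 7. Differentiate and apply y'(0) = 4: 4·C₂ = 4, so C₂ = 1.
Particular solution: y = 7cos(4x) + sin(4x).


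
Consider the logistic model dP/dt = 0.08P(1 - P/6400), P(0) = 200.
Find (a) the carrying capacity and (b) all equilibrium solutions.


Logistic ODE dP/dt = 0.08P(1 - P/6400) has equilibria where dP/dt = 0, i.e. P = 0 or P = 6400.
The coefficient (1 - P/K) = 0 when P = K, identifying K = 6400 as the carrying capacity.
(a) K = 6400; (b) equilibria P = 0 and P = 6400.


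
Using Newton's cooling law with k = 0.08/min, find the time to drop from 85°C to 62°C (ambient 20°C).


From T(t) = T_a + (T₀ - T_a)e^(-kt), set T(t) = 62:
(62 - 20) / (85 - 20) = e^(-0.08t), so t = -ln(0.646)/0.08 ≈ 5.5 minutes.


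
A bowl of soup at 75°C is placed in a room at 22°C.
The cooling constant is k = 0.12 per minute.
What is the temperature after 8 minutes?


Newton's law: dT/dt = -k(T - T_a) has solution T(t) = T_a + (T₀ - T_a)e^(-kt).
Plug in T_a = 22, T₀ = 75, k = 0.12, t = 8: T(8) = 22 + (53)e^(-0.96) ≈ 42.3°C.


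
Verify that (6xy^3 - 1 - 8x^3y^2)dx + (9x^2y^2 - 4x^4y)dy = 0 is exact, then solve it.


Check exactness: ∂M/∂y = 18xy^2 - 16x^3y and ∂N/∂x = 18xy^2 - 16x^3y; equal, so the equation is exact.
Integrate M with respect to x (treating y as constant): ∫M dx = 3x^2y^3 - x - 2x^4y^2 + h(y).
Differentiate w.r.t. y and set equal to N: all terms match, so h'(y) = 0 and h is a constant absorbed into C.
General solution: 3x^2y^3 - x - 2x^4y^2 = C.


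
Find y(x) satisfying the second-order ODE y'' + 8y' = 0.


Characteristic equation: r² + 8r = 0.
Factor: (r - 0)(r + 8) = 0 ⇒ r = 0, -8 (distinct real).
General solution: y = C₁ + C₂e^(-8x).


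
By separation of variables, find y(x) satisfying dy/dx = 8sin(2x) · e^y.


Separate: e^(-y) dy = 8sin(2x) dx.
Integrate: -e^(-y) = -4cos(2x) + C₀.
Rearrange: e^(-y) = 4cos(2x) + C.


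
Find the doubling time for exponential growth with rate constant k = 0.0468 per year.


Exponential growth: P(t) = P₀ e^(0.0468t). Set P(t)/P₀ = 2: e^(0.0468t) = 2.
Solve: t = ln(2)/0.0468 ≈ 14.81 years.


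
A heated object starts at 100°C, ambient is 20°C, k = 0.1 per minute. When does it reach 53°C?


From T(t) = T_a + (T₀ - T_a)e^(-kt), set T(t) = 53:
(53 - 20) / (100 - 20) = e^(-0.1t), so t = -ln(0.412)/0.1 ≈ 8.9 minutes.


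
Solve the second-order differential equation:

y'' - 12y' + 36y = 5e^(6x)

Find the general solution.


Characteristic polynomial (r - 6)² = 0; repeated root r = 6.
y_h = (C₁ + C₂x)e^(6x). Forcing matches the repeated root (resonance), so try y_p = Ax² e^(6x).
Substitute and solve for A: 2A = 5, so A = 5/2.
General solution: y = (C₁ + C₂x + (5/2)x²)e^(6x).


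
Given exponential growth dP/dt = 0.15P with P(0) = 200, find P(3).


The ODE dP/dt = 0.15P has solution P(t) = P(0)e^(0.15t).
Substitute P(0) = 200 and t = 3: P(3) = 200 e^(0.45) ≈ 314.


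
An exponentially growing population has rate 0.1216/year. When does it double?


Exponential growth: P(t) = P₀ e^(0.1216t). Set P(t)/P₀ = 2: e^(0.1216t) = 2.
Solve: t = ln(2)/0.1216 ≈ 5.70 years.


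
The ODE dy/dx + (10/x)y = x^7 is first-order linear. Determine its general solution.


P(x) = 10/x ⇒ μ = x^10.
(x^10 y)' = x^17 ⇒ x^10 y = x^18/(18) + C.
Solve for y: y = (1/18)x^8 + C/x^10.


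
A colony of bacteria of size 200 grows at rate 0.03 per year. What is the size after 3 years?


The ODE dP/dt = 0.03P has solution P(t) = P(0)e^(0.03t).
Substitute P(0) = 200 and t = 3: P(3) = 200 e^(0.09) ≈ 219.


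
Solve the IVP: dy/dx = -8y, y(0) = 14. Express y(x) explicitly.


General solution of y' = -8y is y = Ce^(-8x).
Apply y(0) = 14: C = 14.
Particular solution: y = 14e^(-8x).


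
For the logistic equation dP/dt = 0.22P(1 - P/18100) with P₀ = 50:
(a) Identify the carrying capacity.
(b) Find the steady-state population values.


Logistic ODE dP/dt = 0.22P(1 - P/18100) has equilibria where dP/dt = 0, i.e. P = 0 or P = 18100.
The coefficient (1 - P/K) = 0 when P = K, identifying K = 18100 as the carrying capacity.
(a) K = 18100; (b) equilibria P = 0 and P = 18100.


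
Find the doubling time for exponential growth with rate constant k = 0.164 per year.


Exponential growth: P(t) = P₀ e^(0.164t). Set P(t)/P₀ = 2: e^(0.164t) = 2.
Solve: t = ln(2)/0.164 ≈ 4.23 years.


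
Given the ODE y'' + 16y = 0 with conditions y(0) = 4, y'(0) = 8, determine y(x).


Characteristic roots of r² + 16 = 0 are ±4i, so y = C₁cos(4x) + C₂sin(4x).
Apply y(0) = 4: C₁ = 4. Differentiate and apply y'(0) = 8: 4·C₂ = 8, so C₂ = 2.
Particular solution: y = 4cos(4x) + 2sin(4x).


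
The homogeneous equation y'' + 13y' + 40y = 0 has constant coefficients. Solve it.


Characteristic equation: r² + 13r + 40 = 0.
Factor: (r + 8)(r + 5) = 0 ⇒ r = -8, -5 (distinct real).
General solution: y = C₁e^(-8x) + C₂e^(-5x).


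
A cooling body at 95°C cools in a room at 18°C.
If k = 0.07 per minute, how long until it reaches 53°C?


From T(t) = T_a + (T₀ - T_a)e^(-kt), set T(t) = 53:
(53 - 18) / (95 - 18) = e^(-0.07t), so t = -ln(0.455)/0.07 ≈ 11.3 minutes.


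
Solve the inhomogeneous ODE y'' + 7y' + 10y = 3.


Characteristic roots of r² + 7r + 10 = 0 are -5, -2.
y_h = C₁e^(-5x) + C₂e^(-2x).
Constant forcing; try y_p = A. Then 10A = 3 ⇒ A = 3/10.
General solution: y = C₁e^(-5x) + C₂e^(-2x) + 3/10.


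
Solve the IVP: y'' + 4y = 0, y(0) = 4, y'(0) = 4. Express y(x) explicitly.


Characteristic roots of r² + 4 = 0 are ±2i, so y = C₁cos(2x) + C₂sin(2x).
Apply y(0) = 4: C₁ = 4. Differentiate and apply y'(0) = 4: 2·C₂ = 4, so C₂ = 2.
Particular solution: y = 4cos(2x) + 2sin(2x).


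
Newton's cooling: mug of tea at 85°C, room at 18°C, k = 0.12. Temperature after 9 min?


Newton's law: dT/dt = -k(T - T_a) has solution T(t) = T_a + (T₀ - T_a)e^(-kt).
Plug in T_a = 18, T₀ = 85, k = 0.12, t = 9: T(9) = 18 + (67)e^(-1.08) ≈ 40.8°C.


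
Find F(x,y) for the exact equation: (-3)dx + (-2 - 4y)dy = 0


Check exactness: ∂M/∂y = 0 and ∂N/∂x = 0; equal, so the equation is exact.
Integrate M with respect to x (treating y as constant): ∫M dx = -3x + h(y).
Differentiate w.r.t. y and set equal to N: the x-dependent terms already match, leaving h'(y) = -2 - 4y. Integrate: h(y) = -2y - 2y^2.
So F(x,y) = -3x - 2y - 2y^2.
General solution: -3x - 2y - 2y^2 = C.


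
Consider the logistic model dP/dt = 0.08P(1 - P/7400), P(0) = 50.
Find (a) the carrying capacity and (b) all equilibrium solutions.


Logistic ODE dP/dt = 0.08P(1 - P/7400) has equilibria where dP/dt = 0, i.e. P = 0 or P = 7400.
The coefficient (1 - P/K) = 0 when P = K, identifying K = 7400 as the carrying capacity.
(a) K = 7400; (b) equilibria P = 0 and P = 7400.


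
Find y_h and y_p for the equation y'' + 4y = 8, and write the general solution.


Homogeneous part: r² + 4 = 0 ⇒ r = ±2i, so y_h = C₁cos(2x) + C₂sin(2x).
Try constant y_p = A; plug in: 4A = 8 ⇒ A = 2.
General solution: y = C₁cos(2x) + C₂sin(2x) + 2.


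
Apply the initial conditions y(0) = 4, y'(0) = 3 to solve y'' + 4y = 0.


Characteristic roots of r² + 4 = 0 are ±2i, so y = C₁cos(2x) + C₂sin(2x).
Apply y(0) = 4: C₁ = 4. Differentiate and apply y'(0) = 3: 2·C₂ = 3, so C₂ = 3/2.
Particular solution: y = 4cos(2x) + (3/2)sin(2x).


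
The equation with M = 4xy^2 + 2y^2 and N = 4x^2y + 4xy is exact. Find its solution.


Check exactness: ∂M/∂y = 8xy + 4y and ∂N/∂x = 8xy + 4y; equal, so the equation is exact.
Integrate M with respect to x (treating y as constant): ∫M dx = 2x^2y^2 + 2xy^2 + h(y).
Differentiate w.r.t. y and set equal to N: all terms match, so h'(y) = 0 and h is a constant absorbed into C.
General solution: 2x^2y^2 + 2xy^2 = C.


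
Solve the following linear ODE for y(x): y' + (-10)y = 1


P(x) = -10 ⇒ μ = e^(-10x).
(μ y)' = e^(-10x) ⇒ μ y = -(1/10)e^(-10x) + C.
Divide by μ: y = -1/10 + Ce^(10x).


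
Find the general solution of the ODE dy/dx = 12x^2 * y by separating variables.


Separate variables: dy/y = 12x^2 dx.
Integrate: ln|y| = 4x^3 + C₀.
Exponentiate: y = Ce^(4x^3).


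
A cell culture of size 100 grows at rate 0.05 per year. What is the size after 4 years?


The ODE dP/dt = 0.05P has solution P(t) = P(0)e^(0.05t).
Substitute P(0) = 100 and t = 4: P(4) = 100 e^(0.20) ≈ 122.


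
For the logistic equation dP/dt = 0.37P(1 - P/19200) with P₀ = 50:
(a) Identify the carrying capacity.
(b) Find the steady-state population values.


Logistic ODE dP/dt = 0.37P(1 - P/19200) has equilibria where dP/dt = 0, i.e. P = 0 or P = 19200.
The coefficient (1 - P/K) = 0 when P = K, identifying K = 19200 as the carrying capacity.
(a) K = 19200; (b) equilibria P = 0 and P = 19200.


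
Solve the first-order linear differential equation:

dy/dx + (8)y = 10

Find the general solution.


P(x) = 8, Q(x) = 10; integrating factor μ = e^(8x).
(μ y)' = 10e^(8x) ⇒ μ y = (5/4)e^(8x) + C.
Divide by μ: y = 5/4 + Ce^(-8x).


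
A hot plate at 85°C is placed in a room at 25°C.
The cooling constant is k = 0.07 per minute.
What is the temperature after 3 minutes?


Newton's law: dT/dt = -k(T - T_a) has solution T(t) = T_a + (T₀ - T_a)e^(-kt).
Plug in T_a = 25, T₀ = 85, k = 0.07, t = 3: T(3) = 25 + (60)e^(-0.21) ≈ 73.6°C.


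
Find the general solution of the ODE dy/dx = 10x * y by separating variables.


Separate variables: dy/y = 10x dx.
Integrate: ln|y| = 5x^2 + C₀.
Exponentiate: y = Ce^(5x^2).


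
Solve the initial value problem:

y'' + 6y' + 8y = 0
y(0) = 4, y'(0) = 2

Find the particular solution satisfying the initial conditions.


Characteristic roots of r² + 6r + 8 = 0 are -2, -4.
General solution y = c₁ e^(-2x) + c₂ e^(-4x).
Apply y(0) = 4: c₁ + c₂ = 4. Apply y'(0) = 2: -2 c₁ - 4 c₂ = 2.
Solve: c₁ = 9, c₂ = -5.
Particular solution: y = 9e^(-2x) - 5e^(-4x).


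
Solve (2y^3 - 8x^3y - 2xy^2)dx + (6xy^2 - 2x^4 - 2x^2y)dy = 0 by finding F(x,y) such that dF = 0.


Check exactness: ∂M/∂y = 6y^2 - 8x^3 - 4xy and ∂N/∂x = 6y^2 - 8x^3 - 4xy; equal, so the equation is exact.
Integrate M with respect to x (treating y as constant): ∫M dx = 2xy^3 - 2x^4y - x^2y^2 + h(y).
Differentiate w.r.t. y and set equal to N: all terms match, so h'(y) = 0 and h is a constant absorbed into C.
General solution: 2xy^3 - 2x^4y - x^2y^2 = C.


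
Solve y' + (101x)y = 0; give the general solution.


P(x) = 101x ⇒ μ = e^((101/2)x²).
Q(x) = 0 so μ y is constant: y = Ce^(-(101/2)x²).


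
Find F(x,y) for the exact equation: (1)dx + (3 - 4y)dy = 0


Check exactness: ∂M/∂y = 0 and ∂N/∂x = 0; equal, so the equation is exact.
Integrate M with respect to x (treating y as constant): ∫M dx = x + h(y).
Differentiate w.r.t. y and set equal to N: the x-dependent terms already match, leaving h'(y) = 3 - 4y. Integrate: h(y) = 3y - 2y^2.
So F(x,y) = 3y + x - 2y^2.
General solution: 3y + x - 2y^2 = C.


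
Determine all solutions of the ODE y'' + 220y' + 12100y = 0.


Characteristic equation: r² + 220r + 12100 = 0, i.e. (r + 110)² = 0.
Repeated root r = -110; include an x factor for the second linearly independent solution.
General solution: y = (C₁ + C₂x)e^(-110x).


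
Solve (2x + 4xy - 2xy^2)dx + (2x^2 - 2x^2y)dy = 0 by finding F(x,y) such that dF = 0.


Check exactness: ∂M/∂y = 4x - 4xy and ∂N/∂x = 4x - 4xy; equal, so the equation is exact.
Integrate M with respect to x (treating y as constant): ∫M dx = x^2 + 2x^2y - x^2y^2 + h(y).
Differentiate w.r.t. y and set equal to N: all terms match, so h'(y) = 0 and h is a constant absorbed into C.
General solution: x^2 + 2x^2y - x^2y^2 = C.


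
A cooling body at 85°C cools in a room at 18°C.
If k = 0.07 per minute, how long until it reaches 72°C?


From T(t) = T_a + (T₀ - T_a)e^(-kt), set T(t) = 72:
(72 - 18) / (85 - 18) = e^(-0.07t), so t = -ln(0.806)/0.07 ≈ 3.1 minutes.


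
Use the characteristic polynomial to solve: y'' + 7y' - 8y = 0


Characteristic equation: r² + 7r - 8 = 0.
Factor: (r + 8)(r - 1) = 0 ⇒ r = -8, 1 (distinct real).
General solution: y = C₁e^(-8x) + C₂e^(x).


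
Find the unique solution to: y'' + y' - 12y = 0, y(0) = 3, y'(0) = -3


Characteristic roots of r² + r - 12 = 0 are 3, -4.
General solution y = c₁ e^(3x) + c₂ e^(-4x).
Apply y(0) = 3: c₁ + c₂ = 3. Apply y'(0) = -3: 3 c₁ - 4 c₂ = -3.
Solve: c₁ = 9/7, c₂ = 12/7.
Particular solution: y = (9/7)e^(3x) + (12/7)e^(-4x).


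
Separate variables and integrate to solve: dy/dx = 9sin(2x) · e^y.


Separate: e^(-y) dy = 9sin(2x) dx.
Integrate: -e^(-y) = -(9/2)cos(2x) + C₀.
Rearrange: e^(-y) = (9/2)cos(2x) + C.


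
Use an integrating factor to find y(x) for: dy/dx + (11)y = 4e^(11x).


P(x) = 11 ⇒ μ = e^(11x).
(μ y)' = 4e^(22x) ⇒ μ y = (4/22)e^(22x) + C.
Divide by μ: y = (2/11)e^(11x) + Ce^(-11x).


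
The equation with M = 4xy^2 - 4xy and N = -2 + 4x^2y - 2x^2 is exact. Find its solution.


Check exactness: ∂M/∂y = 8xy - 4x and ∂N/∂x = 8xy - 4x; equal, so the equation is exact.
Integrate M with respect to x (treating y as constant): ∫M dx = 2x^2y^2 - 2x^2y + h(y).
Differentiate w.r.t. y and set equal to N: the x-dependent terms already match, leaving h'(y) = -2. Integrate: h(y) = -2y.
So F(x,y) = -2y + 2x^2y^2 - 2x^2y.
General solution: -2y + 2x^2y^2 - 2x^2y = C.


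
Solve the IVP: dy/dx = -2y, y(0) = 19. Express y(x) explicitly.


General solution of y' = -2y is y = Ce^(-2x).
Apply y(0) = 19: C = 19.
Particular solution: y = 19e^(-2x).


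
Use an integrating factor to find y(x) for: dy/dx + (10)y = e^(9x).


P(x) = 10 ⇒ μ = e^(10x).
(μ y)' = e^(19x) ⇒ μ y = e^(19x)/19 + C.
Divide by μ: y = (1/19)e^(9x) + Ce^(-10x).


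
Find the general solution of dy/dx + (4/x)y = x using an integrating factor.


P(x) = 4/x ⇒ μ = x^4.
(x^4 y)' = x^5 ⇒ x^4 y = x^6/(6) + C.
Solve for y: y = (1/6)x^2 + C/x^4.


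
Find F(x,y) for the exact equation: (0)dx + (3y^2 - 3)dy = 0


Check exactness: ∂M/∂y = 0 and ∂N/∂x = 0; equal, so the equation is exact.
Integrate M with respect to x (treating y as constant): ∫M dx = 0 + h(y).
Differentiate w.r.t. y and set equal to N: the x-dependent terms already match, leaving h'(y) = 3y^2 - 3. Integrate: h(y) = y^3 - 3y.
So F(x,y) = y^3 - 3y.
General solution: y^3 - 3y = C.


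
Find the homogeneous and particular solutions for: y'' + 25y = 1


Homogeneous part: r² + 25 = 0 ⇒ r = ±5i, so y_h = C₁cos(5x) + C₂sin(5x).
Try constant y_p = A; plug in: 25A = 1 ⇒ A = 1/25.
General solution: y = C₁cos(5x) + C₂sin(5x) + 1/25.


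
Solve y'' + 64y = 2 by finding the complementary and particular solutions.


Homogeneous part: r² + 64 = 0 ⇒ r = ±8i, so y_h = C₁cos(8x) + C₂sin(8x).
Try constant y_p = A; plug in: 64A = 2 ⇒ A = 1/32.
General solution: y = C₁cos(8x) + C₂sin(8x) + 1/32.


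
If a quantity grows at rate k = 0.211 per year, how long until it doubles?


Exponential growth: P(t) = P₀ e^(0.211t). Set P(t)/P₀ = 2: e^(0.211t) = 2.
Solve: t = ln(2)/0.211 ≈ 3.29 years.


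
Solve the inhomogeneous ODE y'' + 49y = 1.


Homogeneous part: r² + 49 = 0 ⇒ r = ±7i, so y_h = C₁cos(7x) + C₂sin(7x).
Try constant y_p = A; plug in: 49A = 1 ⇒ A = 1/49.
General solution: y = C₁cos(7x) + C₂sin(7x) + 1/49.


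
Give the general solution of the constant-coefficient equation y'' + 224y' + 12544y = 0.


Characteristic equation: r² + 224r + 12544 = 0, i.e. (r + 112)² = 0.
Repeated root r = -112; include an x factor for the second linearly independent solution.
General solution: y = (C₁ + C₂x)e^(-112x).


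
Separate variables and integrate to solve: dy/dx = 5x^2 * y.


Separate variables: dy/y = 5x^2 dx.
Integrate: ln|y| = (5/3)x^3 + C₀.
Exponentiate: y = Ce^((5/3)x^3).


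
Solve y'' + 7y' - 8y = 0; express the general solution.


Characteristic equation: r² + 7r - 8 = 0.
Factor: (r - 1)(r + 8) = 0 ⇒ r = 1, -8 (distinct real).
General solution: y = C₁e^(x) + C₂e^(-8x).


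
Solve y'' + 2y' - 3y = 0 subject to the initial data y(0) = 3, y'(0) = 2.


Characteristic roots of r² + 2r - 3 = 0 are 1, -3.
General solution y = c₁ e^(x) + c₂ e^(-3x).
Apply y(0) = 3: c₁ + c₂ = 3. Apply y'(0) = 2: 1 c₁ - 3 c₂ = 2.
Solve: c₁ = 11/4, c₂ = 1/4.
Particular solution: y = (11/4)e^(x) + (1/4)e^(-3x).


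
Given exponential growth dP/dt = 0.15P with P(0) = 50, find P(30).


The ODE dP/dt = 0.15P has solution P(t) = P(0)e^(0.15t).
Substitute P(0) = 50 and t = 30: P(30) = 50 e^(4.50) ≈ 4501.


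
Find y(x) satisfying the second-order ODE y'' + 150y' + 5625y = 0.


Characteristic equation: r² + 150r + 5625 = 0, i.e. (r + 75)² = 0.
Repeated root r = -75; include an x factor for the second linearly independent solution.
General solution: y = (C₁ + C₂x)e^(-75x).


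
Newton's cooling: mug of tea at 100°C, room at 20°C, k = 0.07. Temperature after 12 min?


Newton's law: dT/dt = -k(T - T_a) has solution T(t) = T_a + (T₀ - T_a)e^(-kt).
Plug in T_a = 20, T₀ = 100, k = 0.07, t = 12: T(12) = 20 + (80)e^(-0.84) ≈ 54.5°C.


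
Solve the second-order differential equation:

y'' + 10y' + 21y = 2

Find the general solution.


Characteristic roots of r² + 10r + 21 = 0 are -3, -7.
y_h = C₁e^(-3x) + C₂e^(-7x).
Constant forcing; try y_p = A. Then 21A = 2 ⇒ A = 2/21.
General solution: y = C₁e^(-3x) + C₂e^(-7x) + 2/21.


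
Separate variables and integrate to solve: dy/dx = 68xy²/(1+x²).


Separate: dy/y² = 68x/(1+x²) dx.
Integrate LHS: ∫ dy/y² = -1/y.
Integrate RHS via u = 1+x²: 34ln(1+x²) + C.
Result: -1/y = 34ln(1+x²) + C.


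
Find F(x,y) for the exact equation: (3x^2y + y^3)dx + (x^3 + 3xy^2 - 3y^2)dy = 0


Check exactness: ∂M/∂y = 3x^2 + 3y^2 and ∂N/∂x = 3x^2 + 3y^2; equal, so the equation is exact.
Integrate M with respect to x (treating y as constant): ∫M dx = x^3y + xy^3 + h(y).
Differentiate w.r.t. y and set equal to N: the x-dependent terms already match, leaving h'(y) = -3y^2. Integrate: h(y) = -y^3.
So F(x,y) = x^3y + xy^3 - y^3.
General solution: x^3y + xy^3 - y^3 = C.


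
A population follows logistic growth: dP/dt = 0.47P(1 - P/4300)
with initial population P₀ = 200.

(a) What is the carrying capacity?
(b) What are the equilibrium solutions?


Logistic ODE dP/dt = 0.47P(1 - P/4300) has equilibria where dP/dt = 0, i.e. P = 0 or P = 4300.
The coefficient (1 - P/K) = 0 when P = K, identifying K = 4300 as the carrying capacity.
(a) K = 4300; (b) equilibria P = 0 and P = 4300.


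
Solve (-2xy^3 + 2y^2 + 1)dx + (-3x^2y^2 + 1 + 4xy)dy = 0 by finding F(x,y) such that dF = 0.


Check exactness: ∂M/∂y = -6xy^2 + 4y and ∂N/∂x = -6xy^2 + 4y; equal, so the equation is exact.
Integrate M with respect to x (treating y as constant): ∫M dx = -x^2y^3 + 2xy^2 + x + h(y).
Differentiate w.r.t. y and set equal to N: the x-dependent terms already match, leaving h'(y) = 1. Integrate: h(y) = y.
So F(x,y) = -x^2y^3 + y + 2xy^2 + x.
General solution: -x^2y^3 + y + 2xy^2 + x = C.


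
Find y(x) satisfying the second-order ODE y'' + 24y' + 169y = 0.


Characteristic equation: r² + 24r + 169 = 0.
Discriminant is negative; roots r = -12 ± 5i (complex conjugate pair).
General solution uses e^(α x)(C₁ cos(β x) + C₂ sin(β x)): y = e^(-12x)(C₁cos(5x) + C₂sin(5x)).


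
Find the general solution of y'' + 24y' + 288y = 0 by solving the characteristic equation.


Characteristic equation: r² + 24r + 288 = 0.
Discriminant is negative; roots r = -12 ± 12i (complex conjugate pair).
General solution uses e^(α x)(C₁ cos(β x) + C₂ sin(β x)): y = e^(-12x)(C₁cos(12x) + C₂sin(12x)).


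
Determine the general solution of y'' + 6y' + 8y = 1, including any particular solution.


Characteristic roots of r² + 6r + 8 = 0 are -2, -4.
y_h = C₁e^(-2x) + C₂e^(-4x).
Constant forcing; try y_p = A. Then 8A = 1 ⇒ A = 1/8.
General solution: y = C₁e^(-2x) + C₂e^(-4x) + 1/8.


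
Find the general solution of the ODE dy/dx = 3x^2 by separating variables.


Integrate both sides with respect to x: y = ∫ 3x^2 dx = x^3 + C.


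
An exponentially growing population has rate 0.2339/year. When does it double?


Exponential growth: P(t) = P₀ e^(0.2339t). Set P(t)/P₀ = 2: e^(0.2339t) = 2.
Solve: t = ln(2)/0.2339 ≈ 2.96 years.


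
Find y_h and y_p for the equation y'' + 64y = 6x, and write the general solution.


Homogeneous: r² + 64 = 0 ⇒ r = ±8i, y_h = C₁cos(8x) + C₂sin(8x).
Polynomial forcing; try y_p = Ax + B. Then y_p'' + 64 y_p = 64(Ax + B) = 6x, so B = 0 and A = 3/32.
General solution: y = C₁cos(8x) + C₂sin(8x) + (3/32)x.


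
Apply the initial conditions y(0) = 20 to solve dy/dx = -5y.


General solution of y' = -5y is y = Ce^(-5x).
Apply y(0) = 20: C = 20.
Particular solution: y = 20e^(-5x).


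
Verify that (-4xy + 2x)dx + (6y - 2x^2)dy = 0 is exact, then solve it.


Check exactness: ∂M/∂y = -4x and ∂N/∂x = -4x; equal, so the equation is exact.
Integrate M with respect to x (treating y as constant): ∫M dx = -2x^2y + x^2 + h(y).
Differentiate w.r.t. y and set equal to N: the x-dependent terms already match, leaving h'(y) = 6y. Integrate: h(y) = 3y^2.
So F(x,y) = 3y^2 - 2x^2y + x^2.
General solution: 3y^2 - 2x^2y + x^2 = C.


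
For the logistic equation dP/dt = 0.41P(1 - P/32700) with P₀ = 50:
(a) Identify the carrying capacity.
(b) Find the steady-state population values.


Logistic ODE dP/dt = 0.41P(1 - P/32700) has equilibria where dP/dt = 0, i.e. P = 0 or P = 32700.
The coefficient (1 - P/K) = 0 when P = K, identifying K = 32700 as the carrying capacity.
(a) K = 32700; (b) equilibria P = 0 and P = 32700.


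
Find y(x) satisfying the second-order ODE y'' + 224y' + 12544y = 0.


Characteristic equation: r² + 224r + 12544 = 0, i.e. (r + 112)² = 0.
Repeated root r = -112; include an x factor for the second linearly independent solution.
General solution: y = (C₁ + C₂x)e^(-112x).


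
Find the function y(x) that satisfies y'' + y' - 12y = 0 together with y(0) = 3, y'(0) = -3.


Characteristic roots of r² + r - 12 = 0 are 3, -4.
General solution y = c₁ e^(3x) + c₂ e^(-4x).
Apply y(0) = 3: c₁ + c₂ = 3. Apply y'(0) = -3: 3 c₁ - 4 c₂ = -3.
Solve: c₁ = 9/7, c₂ = 12/7.
Particular solution: y = (9/7)e^(3x) + (12/7)e^(-4x).


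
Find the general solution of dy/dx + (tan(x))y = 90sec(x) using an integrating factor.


P(x) = tan(x) ⇒ μ = e^(∫tan(x)dx) = sec(x).
(sec(x) y)' = 90sec²(x) ⇒ sec(x) y = 90tan(x) + C.
Multiply by cos(x): y = 90sin(x) + C·cos(x).


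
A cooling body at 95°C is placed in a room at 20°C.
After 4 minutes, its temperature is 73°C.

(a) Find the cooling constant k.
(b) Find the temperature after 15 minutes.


Newton's law: T(t) = T_a + (T₀ - T_a)e^(-kt).
(a) Use T(4) = 73: (73 - 20)/(95 - 20) = e^(-k·4), so k = -ln(0.707)/4 ≈ 0.0868.
(b) Apply k to t = 15: T(15) = 20 + (75)e^(-1.302) ≈ 40.4°C.


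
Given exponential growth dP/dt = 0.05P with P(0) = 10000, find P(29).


The ODE dP/dt = 0.05P has solution P(t) = P(0)e^(0.05t).
Substitute P(0) = 10000 and t = 29: P(29) = 10000 e^(1.45) ≈ 42631.


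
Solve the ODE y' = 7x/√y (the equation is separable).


Separate: √y dy = 7x dx.
Integrate: (2/3)y^(3/2) = (7/2)x² + C.


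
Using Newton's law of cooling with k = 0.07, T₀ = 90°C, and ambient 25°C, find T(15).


Newton's law: dT/dt = -k(T - T_a) has solution T(t) = T_a + (T₀ - T_a)e^(-kt).
Plug in T_a = 25, T₀ = 90, k = 0.07, t = 15: T(15) = 25 + (65)e^(-1.05) ≈ 47.7°C.


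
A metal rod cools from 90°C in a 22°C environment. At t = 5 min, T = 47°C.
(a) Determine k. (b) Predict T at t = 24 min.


Newton's law: T(t) = T_a + (T₀ - T_a)e^(-kt).
(a) Use T(5) = 47: (47 - 22)/(90 - 22) = e^(-k·5), so k = -ln(0.368)/5 ≈ 0.2001.
(b) Apply k to t = 24: T(24) = 22 + (68)e^(-4.803) ≈ 22.6°C.


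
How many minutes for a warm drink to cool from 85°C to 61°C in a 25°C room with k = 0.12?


From T(t) = T_a + (T₀ - T_a)e^(-kt), set T(t) = 61:
(61 - 25) / (85 - 25) = e^(-0.12t), so t = -ln(0.600)/0.12 ≈ 4.3 minutes.


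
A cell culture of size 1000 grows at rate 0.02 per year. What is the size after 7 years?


The ODE dP/dt = 0.02P has solution P(t) = P(0)e^(0.02t).
Substitute P(0) = 1000 and t = 7: P(7) = 1000 e^(0.14) ≈ 1150.


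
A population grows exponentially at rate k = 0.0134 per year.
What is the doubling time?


Exponential growth: P(t) = P₀ e^(0.0134t). Set P(t)/P₀ = 2: e^(0.0134t) = 2.
Solve: t = ln(2)/0.0134 ≈ 51.73 years.


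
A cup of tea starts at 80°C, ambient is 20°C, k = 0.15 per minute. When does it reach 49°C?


From T(t) = T_a + (T₀ - T_a)e^(-kt), set T(t) = 49:
(49 - 20) / (80 - 20) = e^(-0.15t), so t = -ln(0.483)/0.15 ≈ 4.8 minutes.


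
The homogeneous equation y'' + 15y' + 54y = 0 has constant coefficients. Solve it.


Characteristic equation: r² + 15r + 54 = 0.
Factor: (r + 6)(r + 9) = 0 ⇒ r = -6, -9 (distinct real).
General solution: y = C₁e^(-6x) + C₂e^(-9x).


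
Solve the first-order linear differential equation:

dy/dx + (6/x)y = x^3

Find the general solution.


P(x) = 6/x ⇒ μ = x^6.
(x^6 y)' = x^9 ⇒ x^6 y = x^10/(10) + C.
Solve for y: y = (1/10)x^4 + C/x^6.


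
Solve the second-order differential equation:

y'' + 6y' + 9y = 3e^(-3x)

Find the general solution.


Characteristic polynomial (r + 3)² = 0; repeated root r = -3.
y_h = (C₁ + C₂x)e^(-3x). Forcing matches the repeated root (resonance), so try y_p = Ax² e^(-3x).
Substitute and solve for A: 2A = 3, so A = 3/2.
General solution: y = (C₁ + C₂x + (3/2)x²)e^(-3x).


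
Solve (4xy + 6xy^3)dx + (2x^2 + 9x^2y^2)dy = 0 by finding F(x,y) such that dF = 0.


Check exactness: ∂M/∂y = 4x + 18xy^2 and ∂N/∂x = 4x + 18xy^2; equal, so the equation is exact.
Integrate M with respect to x (treating y as constant): ∫M dx = 2x^2y + 3x^2y^3 + h(y).
Differentiate w.r.t. y and set equal to N: all terms match, so h'(y) = 0 and h is a constant absorbed into C.
General solution: 2x^2y + 3x^2y^3 = C.


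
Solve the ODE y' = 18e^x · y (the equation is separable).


Separate variables: dy/y = 18e^x dx.
Integrate: ln|y| = 18e^x + C₀.
Exponentiate: y = Ce^(18e^x).


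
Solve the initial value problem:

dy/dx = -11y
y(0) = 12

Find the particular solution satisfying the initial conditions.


General solution of y' = -11y is y = Ce^(-11x).
Apply y(0) = 12: C = 12.
Particular solution: y = 12e^(-11x).


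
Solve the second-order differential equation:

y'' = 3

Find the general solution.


Characteristic polynomial (r - 0)² = 0; repeated root r = 0.
y_h = (C₁ + C₂x). Forcing matches the repeated root (resonance), so try y_p = Ax².
Substitute and solve for A: 2A = 3, so A = 3/2.
General solution: y = C₁ + C₂x + (3/2)x².


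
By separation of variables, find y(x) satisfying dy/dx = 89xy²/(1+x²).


Separate: dy/y² = 89x/(1+x²) dx.
Integrate LHS: ∫ dy/y² = -1/y.
Integrate RHS via u = 1+x²: (89/2)ln(1+x²) + C.
Result: -1/y = (89/2)ln(1+x²) + C.


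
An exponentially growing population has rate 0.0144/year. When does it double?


Exponential growth: P(t) = P₀ e^(0.0144t). Set P(t)/P₀ = 2: e^(0.0144t) = 2.
Solve: t = ln(2)/0.0144 ≈ 48.14 years.


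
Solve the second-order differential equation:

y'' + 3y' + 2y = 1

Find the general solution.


Characteristic roots of r² + 3r + 2 = 0 are -1, -2.
y_h = C₁e^(-x) + C₂e^(-2x).
Constant forcing; try y_p = A. Then 2A = 1 ⇒ A = 1/2.
General solution: y = C₁e^(-x) + C₂e^(-2x) + 1/2.


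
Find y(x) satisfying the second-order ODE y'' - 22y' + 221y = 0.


Characteristic equation: r² - 22r + 221 = 0.
Discriminant is negative; roots r = 11 ± 10i (complex conjugate pair).
General solution uses e^(α x)(C₁ cos(β x) + C₂ sin(β x)): y = e^(11x)(C₁cos(10x) + C₂sin(10x)).


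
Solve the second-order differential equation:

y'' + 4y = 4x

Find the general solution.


Homogeneous: r² + 4 = 0 ⇒ r = ±2i, y_h = C₁cos(2x) + C₂sin(2x).
Polynomial forcing; try y_p = Ax + B. Then y_p'' + 4 y_p = 4(Ax + B) = 4x, so B = 0 and A = 1.
General solution: y = C₁cos(2x) + C₂sin(2x) + x.


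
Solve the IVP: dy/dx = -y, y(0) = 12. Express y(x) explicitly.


General solution of y' = -y is y = Ce^(-x).
Apply y(0) = 12: C = 12.
Particular solution: y = 12e^(-x).


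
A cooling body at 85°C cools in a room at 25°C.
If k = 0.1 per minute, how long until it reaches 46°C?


From T(t) = T_a + (T₀ - T_a)e^(-kt), set T(t) = 46:
(46 - 25) / (85 - 25) = e^(-0.1t), so t = -ln(0.350)/0.1 ≈ 10.5 minutes.


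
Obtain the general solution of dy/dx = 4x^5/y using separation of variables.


Separate variables: y dy = 4x^5 dx.
Integrate both sides: y²/2 = (2/3)x^6 + C₀.
Multiply by 2: y² = (4/3)x^6 + C.


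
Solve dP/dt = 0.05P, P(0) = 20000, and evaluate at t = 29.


The ODE dP/dt = 0.05P has solution P(t) = P(0)e^(0.05t).
Substitute P(0) = 20000 and t = 29: P(29) = 20000 e^(1.45) ≈ 85262.


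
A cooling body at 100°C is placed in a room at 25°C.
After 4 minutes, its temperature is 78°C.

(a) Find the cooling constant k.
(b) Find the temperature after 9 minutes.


Newton's law: T(t) = T_a + (T₀ - T_a)e^(-kt).
(a) Use T(4) = 78: (78 - 25)/(100 - 25) = e^(-k·4), so k = -ln(0.707)/4 ≈ 0.0868.
(b) Apply k to t = 9: T(9) = 25 + (75)e^(-0.781) ≈ 59.3°C.


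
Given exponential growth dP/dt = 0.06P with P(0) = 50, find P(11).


The ODE dP/dt = 0.06P has solution P(t) = P(0)e^(0.06t).
Substitute P(0) = 50 and t = 11: P(11) = 50 e^(0.66) ≈ 97.


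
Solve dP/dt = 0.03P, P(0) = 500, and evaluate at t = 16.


The ODE dP/dt = 0.03P has solution P(t) = P(0)e^(0.03t).
Substitute P(0) = 500 and t = 16: P(16) = 500 e^(0.48) ≈ 808.


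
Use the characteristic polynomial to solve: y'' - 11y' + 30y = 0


Characteristic equation: r² - 11r + 30 = 0.
Factor: (r - 6)(r - 5) = 0 ⇒ r = 6, 5 (distinct real).
General solution: y = C₁e^(6x) + C₂e^(5x).


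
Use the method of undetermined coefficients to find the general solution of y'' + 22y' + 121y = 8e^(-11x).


Characteristic polynomial (r + 11)² = 0; repeated root r = -11.
y_h = (C₁ + C₂x)e^(-11x). Forcing matches the repeated root (resonance), so try y_p = Ax² e^(-11x).
Substitute and solve for A: 2A = 8, so A = 4.
General solution: y = (C₁ + C₂x + 4x²)e^(-11x).


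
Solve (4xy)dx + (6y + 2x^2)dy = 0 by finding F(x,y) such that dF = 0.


Check exactness: ∂M/∂y = 4x and ∂N/∂x = 4x; equal, so the equation is exact.
Integrate M with respect to x (treating y as constant): ∫M dx = 2x^2y + h(y).
Differentiate w.r.t. y and set equal to N: the x-dependent terms already match, leaving h'(y) = 6y. Integrate: h(y) = 3y^2.
So F(x,y) = 3y^2 + 2x^2y.
General solution: 3y^2 + 2x^2y = C.
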